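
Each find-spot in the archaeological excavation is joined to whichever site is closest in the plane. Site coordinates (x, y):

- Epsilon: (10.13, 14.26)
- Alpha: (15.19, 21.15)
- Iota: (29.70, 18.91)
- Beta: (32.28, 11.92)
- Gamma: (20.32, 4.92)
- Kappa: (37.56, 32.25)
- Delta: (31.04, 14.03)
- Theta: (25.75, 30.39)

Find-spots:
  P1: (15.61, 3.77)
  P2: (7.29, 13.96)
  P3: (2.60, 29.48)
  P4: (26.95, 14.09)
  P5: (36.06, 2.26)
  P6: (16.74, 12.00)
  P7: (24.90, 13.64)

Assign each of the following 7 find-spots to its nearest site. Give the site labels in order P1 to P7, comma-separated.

P1 → Gamma (d²=23.51)
P2 → Epsilon (d²=8.16)
P3 → Alpha (d²=227.90)
P4 → Delta (d²=16.73)
P5 → Beta (d²=107.60)
P6 → Epsilon (d²=48.80)
P7 → Delta (d²=37.85)

Gamma, Epsilon, Alpha, Delta, Beta, Epsilon, Delta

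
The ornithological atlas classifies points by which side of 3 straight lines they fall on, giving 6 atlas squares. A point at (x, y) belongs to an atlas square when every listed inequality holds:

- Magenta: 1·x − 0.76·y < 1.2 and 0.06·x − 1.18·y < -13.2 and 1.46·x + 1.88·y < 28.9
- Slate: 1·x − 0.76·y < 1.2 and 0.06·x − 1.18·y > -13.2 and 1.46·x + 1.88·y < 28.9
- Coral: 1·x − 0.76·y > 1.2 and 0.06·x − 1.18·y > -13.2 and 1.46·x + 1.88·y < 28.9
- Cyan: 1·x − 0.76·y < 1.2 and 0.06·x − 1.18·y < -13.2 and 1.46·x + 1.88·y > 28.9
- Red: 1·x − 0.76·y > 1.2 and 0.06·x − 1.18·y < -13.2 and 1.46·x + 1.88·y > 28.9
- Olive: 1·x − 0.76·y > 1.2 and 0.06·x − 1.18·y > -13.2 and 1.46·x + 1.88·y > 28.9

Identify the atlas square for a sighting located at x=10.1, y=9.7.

1·10.1 − 0.76·9.7 = 2.728, which is > 1.2
0.06·10.1 − 1.18·9.7 = -10.840, which is > -13.2
1.46·10.1 + 1.88·9.7 = 32.982, which is > 28.9
This sign pattern matches Olive.

Olive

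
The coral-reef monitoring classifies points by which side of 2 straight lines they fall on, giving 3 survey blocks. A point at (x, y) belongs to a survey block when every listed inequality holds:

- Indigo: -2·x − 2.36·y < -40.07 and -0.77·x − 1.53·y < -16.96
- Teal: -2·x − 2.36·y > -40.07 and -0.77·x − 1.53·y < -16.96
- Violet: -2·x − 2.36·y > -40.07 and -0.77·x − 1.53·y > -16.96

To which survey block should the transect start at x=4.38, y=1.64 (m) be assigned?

-2·4.38 − 2.36·1.64 = -12.630, which is > -40.07
-0.77·4.38 − 1.53·1.64 = -5.882, which is > -16.96
This sign pattern matches Violet.

Violet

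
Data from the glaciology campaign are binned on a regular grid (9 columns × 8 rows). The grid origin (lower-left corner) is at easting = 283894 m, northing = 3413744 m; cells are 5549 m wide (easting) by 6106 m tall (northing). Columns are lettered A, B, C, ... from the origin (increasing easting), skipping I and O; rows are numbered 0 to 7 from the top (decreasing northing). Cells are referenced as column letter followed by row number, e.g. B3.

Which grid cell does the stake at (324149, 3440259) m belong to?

Column index: ⌊(324149 − 283894) / 5549⌋ = ⌊7.254⌋ = 7 → column H
Row offset from origin: ⌊(3440259 − 3413744) / 6106⌋ = ⌊4.342⌋ = 4 → row 3 (counted from top)

H3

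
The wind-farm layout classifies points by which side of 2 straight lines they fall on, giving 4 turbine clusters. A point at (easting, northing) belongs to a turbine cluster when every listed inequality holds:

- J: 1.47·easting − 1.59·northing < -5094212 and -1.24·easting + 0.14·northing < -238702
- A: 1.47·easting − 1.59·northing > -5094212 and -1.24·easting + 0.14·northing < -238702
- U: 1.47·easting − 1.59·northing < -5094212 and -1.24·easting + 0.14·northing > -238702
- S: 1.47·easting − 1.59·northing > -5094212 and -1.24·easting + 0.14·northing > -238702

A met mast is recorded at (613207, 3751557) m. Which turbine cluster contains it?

S

1.47·613207 − 1.59·3751557 = -5063561.340, which is > -5094212
-1.24·613207 + 0.14·3751557 = -235158.700, which is > -238702
This sign pattern matches S.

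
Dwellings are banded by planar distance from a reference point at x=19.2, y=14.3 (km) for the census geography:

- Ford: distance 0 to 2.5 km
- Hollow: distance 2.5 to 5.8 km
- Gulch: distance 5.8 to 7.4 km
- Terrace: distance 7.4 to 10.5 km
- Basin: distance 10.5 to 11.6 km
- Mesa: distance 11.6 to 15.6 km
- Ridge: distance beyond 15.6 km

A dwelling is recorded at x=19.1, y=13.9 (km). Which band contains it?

Distance = √((19.1−19.2)² + (13.9−14.3)²) = √(0.010 + 0.160) = 0.412 km.
0 ≤ 0.412 < 2.5 → Ford.

Ford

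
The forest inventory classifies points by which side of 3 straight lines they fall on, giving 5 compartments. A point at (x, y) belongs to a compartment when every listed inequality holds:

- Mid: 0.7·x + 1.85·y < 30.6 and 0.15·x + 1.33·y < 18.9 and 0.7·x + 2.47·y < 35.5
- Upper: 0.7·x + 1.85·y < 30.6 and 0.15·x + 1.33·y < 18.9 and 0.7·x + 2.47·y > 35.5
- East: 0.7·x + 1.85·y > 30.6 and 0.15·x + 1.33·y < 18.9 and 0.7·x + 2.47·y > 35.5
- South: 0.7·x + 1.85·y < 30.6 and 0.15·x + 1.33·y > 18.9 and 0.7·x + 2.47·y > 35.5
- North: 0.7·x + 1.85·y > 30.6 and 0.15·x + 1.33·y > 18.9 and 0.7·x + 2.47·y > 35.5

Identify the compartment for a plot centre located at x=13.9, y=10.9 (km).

Upper

0.7·13.9 + 1.85·10.9 = 29.895, which is < 30.6
0.15·13.9 + 1.33·10.9 = 16.582, which is < 18.9
0.7·13.9 + 2.47·10.9 = 36.653, which is > 35.5
This sign pattern matches Upper.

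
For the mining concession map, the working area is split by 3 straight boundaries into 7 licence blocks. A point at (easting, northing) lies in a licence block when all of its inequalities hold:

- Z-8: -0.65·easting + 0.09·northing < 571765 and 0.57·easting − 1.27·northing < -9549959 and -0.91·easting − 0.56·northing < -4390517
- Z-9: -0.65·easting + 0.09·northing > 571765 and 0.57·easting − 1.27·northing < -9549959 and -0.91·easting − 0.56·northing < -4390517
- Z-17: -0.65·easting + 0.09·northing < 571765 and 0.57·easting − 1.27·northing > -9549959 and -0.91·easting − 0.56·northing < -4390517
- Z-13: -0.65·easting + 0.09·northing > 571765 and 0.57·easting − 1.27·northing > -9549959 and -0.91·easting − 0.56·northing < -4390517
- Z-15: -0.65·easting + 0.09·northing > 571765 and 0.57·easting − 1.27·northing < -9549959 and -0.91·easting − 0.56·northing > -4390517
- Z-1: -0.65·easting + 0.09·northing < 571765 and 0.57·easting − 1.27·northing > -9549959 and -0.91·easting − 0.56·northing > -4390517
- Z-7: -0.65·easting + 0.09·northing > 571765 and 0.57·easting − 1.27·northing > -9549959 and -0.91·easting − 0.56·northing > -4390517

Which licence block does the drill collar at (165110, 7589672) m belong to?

-0.65·165110 + 0.09·7589672 = 575748.980, which is > 571765
0.57·165110 − 1.27·7589672 = -9544770.740, which is > -9549959
-0.91·165110 − 0.56·7589672 = -4400466.420, which is < -4390517
This sign pattern matches Z-13.

Z-13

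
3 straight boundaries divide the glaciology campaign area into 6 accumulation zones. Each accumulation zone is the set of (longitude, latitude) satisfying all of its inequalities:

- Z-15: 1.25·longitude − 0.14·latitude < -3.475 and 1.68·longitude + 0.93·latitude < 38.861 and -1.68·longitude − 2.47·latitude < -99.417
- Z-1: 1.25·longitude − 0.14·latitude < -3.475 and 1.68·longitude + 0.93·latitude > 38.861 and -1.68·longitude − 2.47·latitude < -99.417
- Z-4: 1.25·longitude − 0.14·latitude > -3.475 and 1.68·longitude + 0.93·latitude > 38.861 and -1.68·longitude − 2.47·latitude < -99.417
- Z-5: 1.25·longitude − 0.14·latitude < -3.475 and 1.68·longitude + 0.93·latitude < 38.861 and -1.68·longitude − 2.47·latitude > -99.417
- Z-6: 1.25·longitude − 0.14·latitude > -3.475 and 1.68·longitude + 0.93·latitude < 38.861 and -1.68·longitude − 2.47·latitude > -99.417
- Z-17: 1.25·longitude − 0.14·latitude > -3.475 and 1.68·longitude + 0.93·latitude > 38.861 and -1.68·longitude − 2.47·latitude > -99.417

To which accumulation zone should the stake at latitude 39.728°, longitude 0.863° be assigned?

1.25·0.863 − 0.14·39.728 = -4.483, which is < -3.475
1.68·0.863 + 0.93·39.728 = 38.397, which is < 38.861
-1.68·0.863 − 2.47·39.728 = -99.578, which is < -99.417
This sign pattern matches Z-15.

Z-15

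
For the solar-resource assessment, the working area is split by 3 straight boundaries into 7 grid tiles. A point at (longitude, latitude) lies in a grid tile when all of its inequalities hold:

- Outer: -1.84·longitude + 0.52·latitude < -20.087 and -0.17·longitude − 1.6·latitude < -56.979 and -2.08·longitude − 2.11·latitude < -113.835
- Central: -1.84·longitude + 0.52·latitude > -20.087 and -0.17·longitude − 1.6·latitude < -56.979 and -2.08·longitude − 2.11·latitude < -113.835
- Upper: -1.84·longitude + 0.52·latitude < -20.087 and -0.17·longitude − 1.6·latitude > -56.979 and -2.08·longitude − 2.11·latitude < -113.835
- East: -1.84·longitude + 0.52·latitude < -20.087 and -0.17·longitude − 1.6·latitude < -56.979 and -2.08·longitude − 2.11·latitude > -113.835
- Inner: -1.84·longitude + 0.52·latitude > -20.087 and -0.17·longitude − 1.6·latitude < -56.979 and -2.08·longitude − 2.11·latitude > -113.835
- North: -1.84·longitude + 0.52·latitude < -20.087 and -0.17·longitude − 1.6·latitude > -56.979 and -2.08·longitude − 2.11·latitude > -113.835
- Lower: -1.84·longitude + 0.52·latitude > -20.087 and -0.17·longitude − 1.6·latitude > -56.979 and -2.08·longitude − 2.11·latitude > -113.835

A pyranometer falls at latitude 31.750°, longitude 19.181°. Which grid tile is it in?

-1.84·19.181 + 0.52·31.750 = -18.783, which is > -20.087
-0.17·19.181 − 1.6·31.750 = -54.061, which is > -56.979
-2.08·19.181 − 2.11·31.750 = -106.889, which is > -113.835
This sign pattern matches Lower.

Lower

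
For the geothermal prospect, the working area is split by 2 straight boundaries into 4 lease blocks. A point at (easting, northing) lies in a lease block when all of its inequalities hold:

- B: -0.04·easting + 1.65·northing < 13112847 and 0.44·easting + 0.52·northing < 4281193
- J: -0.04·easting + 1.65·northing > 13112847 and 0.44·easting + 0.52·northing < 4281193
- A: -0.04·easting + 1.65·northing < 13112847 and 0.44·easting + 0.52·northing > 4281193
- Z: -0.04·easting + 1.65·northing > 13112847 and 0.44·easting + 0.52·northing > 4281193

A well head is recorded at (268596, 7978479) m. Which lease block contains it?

J

-0.04·268596 + 1.65·7978479 = 13153746.510, which is > 13112847
0.44·268596 + 0.52·7978479 = 4266991.320, which is < 4281193
This sign pattern matches J.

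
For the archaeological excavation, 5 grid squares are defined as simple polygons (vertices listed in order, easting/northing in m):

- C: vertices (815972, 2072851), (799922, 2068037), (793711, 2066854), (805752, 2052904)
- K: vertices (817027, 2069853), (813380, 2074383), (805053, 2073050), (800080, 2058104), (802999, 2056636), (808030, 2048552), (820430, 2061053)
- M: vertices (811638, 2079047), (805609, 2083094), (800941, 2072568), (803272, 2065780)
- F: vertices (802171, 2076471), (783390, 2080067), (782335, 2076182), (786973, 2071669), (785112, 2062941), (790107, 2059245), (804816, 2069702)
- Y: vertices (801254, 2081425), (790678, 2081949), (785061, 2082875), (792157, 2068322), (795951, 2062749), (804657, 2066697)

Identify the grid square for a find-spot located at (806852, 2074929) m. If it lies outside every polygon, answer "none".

Cast a ray rightward from (806852, 2074929). For each polygon, the edges (by vertex number in listed order) whose endpoints lie on opposite sides of northing = 2074929, where each meets that height, and whether that is right or left of the point:
C: no edge straddles that height → 0 crossings.
K: no edge straddles that height → 0 crossings.
M: 2–3 at easting≈801988.0 (left), 4–1 at easting≈809041.2 (right) → 1 crossing.
F: 3–4 at easting≈783622.7 (left), 7–1 at easting≈802773.5 (left) → 0 crossings.
Y: 3–4 at easting≈788935.4 (left), 6–1 at easting≈802754.9 (left) → 0 crossings.
Only M has an odd count, so the point is inside M.

M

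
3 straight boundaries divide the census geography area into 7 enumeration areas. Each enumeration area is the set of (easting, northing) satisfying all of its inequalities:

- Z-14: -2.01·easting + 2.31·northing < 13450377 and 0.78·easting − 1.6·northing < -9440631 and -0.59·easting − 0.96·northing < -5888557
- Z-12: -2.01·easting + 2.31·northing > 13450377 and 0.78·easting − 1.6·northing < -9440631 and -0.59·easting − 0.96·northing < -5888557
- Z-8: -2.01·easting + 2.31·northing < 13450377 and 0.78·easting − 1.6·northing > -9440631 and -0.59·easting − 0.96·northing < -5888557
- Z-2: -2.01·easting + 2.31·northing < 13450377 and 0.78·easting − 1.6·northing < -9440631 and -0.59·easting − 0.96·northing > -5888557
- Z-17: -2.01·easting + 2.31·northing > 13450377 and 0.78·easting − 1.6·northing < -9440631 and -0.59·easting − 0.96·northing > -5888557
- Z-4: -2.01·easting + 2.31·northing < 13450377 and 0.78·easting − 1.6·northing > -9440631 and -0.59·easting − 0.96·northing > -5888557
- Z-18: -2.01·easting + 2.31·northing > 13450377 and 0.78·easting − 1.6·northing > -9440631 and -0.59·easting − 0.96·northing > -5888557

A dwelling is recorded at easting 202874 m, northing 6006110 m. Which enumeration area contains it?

-2.01·202874 + 2.31·6006110 = 13466337.360, which is > 13450377
0.78·202874 − 1.6·6006110 = -9451534.280, which is < -9440631
-0.59·202874 − 0.96·6006110 = -5885561.260, which is > -5888557
This sign pattern matches Z-17.

Z-17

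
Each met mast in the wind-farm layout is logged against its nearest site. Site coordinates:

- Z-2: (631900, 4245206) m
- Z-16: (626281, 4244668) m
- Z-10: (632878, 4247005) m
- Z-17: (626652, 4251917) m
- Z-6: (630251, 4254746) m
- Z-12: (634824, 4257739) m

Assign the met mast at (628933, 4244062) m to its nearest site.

Squared distances to each site:
Z-2: 10111825.000; Z-16: 7400340.000; Z-10: 24224274.000; Z-17: 66903986.000; Z-6: 115884980.000; Z-12: 221764210.000.
Minimum at Z-16.

Z-16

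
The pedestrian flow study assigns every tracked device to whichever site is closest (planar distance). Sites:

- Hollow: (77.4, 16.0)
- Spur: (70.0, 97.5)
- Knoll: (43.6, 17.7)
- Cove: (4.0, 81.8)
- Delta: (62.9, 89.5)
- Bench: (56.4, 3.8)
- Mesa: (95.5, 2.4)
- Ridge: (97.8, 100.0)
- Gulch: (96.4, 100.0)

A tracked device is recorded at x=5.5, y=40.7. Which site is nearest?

Cove

Squared distances to each site:
Hollow: 5779.700; Spur: 7386.490; Knoll: 1980.610; Cove: 1691.460; Delta: 5676.200; Bench: 3952.420; Mesa: 9566.890; Ridge: 12035.780; Gulch: 11779.300.
Minimum at Cove.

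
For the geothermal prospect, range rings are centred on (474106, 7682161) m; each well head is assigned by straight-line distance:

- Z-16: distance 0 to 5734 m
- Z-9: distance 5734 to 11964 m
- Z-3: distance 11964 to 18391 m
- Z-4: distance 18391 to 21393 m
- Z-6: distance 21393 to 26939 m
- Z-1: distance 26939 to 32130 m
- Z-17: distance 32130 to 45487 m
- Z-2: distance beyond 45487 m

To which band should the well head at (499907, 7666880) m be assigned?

Z-1

Distance = √((499907−474106)² + (7666880−7682161)²) = √(665691601.000 + 233508961.000) = 29986.673 m.
26939 ≤ 29986.673 < 32130 → Z-1.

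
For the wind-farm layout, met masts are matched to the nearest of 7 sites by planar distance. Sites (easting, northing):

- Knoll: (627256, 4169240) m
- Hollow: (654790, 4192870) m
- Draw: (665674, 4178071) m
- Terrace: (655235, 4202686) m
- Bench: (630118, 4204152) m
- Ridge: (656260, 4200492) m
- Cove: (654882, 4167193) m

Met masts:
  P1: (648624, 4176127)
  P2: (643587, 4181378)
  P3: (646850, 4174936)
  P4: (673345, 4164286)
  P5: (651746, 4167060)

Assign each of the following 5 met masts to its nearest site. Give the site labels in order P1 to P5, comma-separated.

Cove, Hollow, Cove, Draw, Cove

P1 → Cove (d²=118978920.00)
P2 → Hollow (d²=257573273.00)
P3 → Cove (d²=124467073.00)
P4 → Draw (d²=248870466.00)
P5 → Cove (d²=9852185.00)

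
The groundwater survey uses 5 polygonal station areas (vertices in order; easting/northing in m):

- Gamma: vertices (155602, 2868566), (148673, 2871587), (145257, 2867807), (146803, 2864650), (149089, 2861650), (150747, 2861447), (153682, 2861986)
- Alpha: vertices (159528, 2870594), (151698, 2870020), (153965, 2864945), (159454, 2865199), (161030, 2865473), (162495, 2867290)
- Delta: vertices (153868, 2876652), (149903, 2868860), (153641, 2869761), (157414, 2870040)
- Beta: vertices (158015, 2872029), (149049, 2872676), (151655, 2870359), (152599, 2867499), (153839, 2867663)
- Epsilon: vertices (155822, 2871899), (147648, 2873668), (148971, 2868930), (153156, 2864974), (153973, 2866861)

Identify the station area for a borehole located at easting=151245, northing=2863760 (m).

Gamma

Cast a ray rightward from (151245, 2863760). For each polygon, the edges (by vertex number in listed order) whose endpoints lie on opposite sides of northing = 2863760, where each meets that height, and whether that is right or left of the point:
Gamma: 4–5 at easting≈147481.2 (left), 7–1 at easting≈154199.6 (right) → 1 crossing.
Alpha: no edge straddles that height → 0 crossings.
Delta: no edge straddles that height → 0 crossings.
Beta: no edge straddles that height → 0 crossings.
Epsilon: no edge straddles that height → 0 crossings.
Only Gamma has an odd count, so the point is inside Gamma.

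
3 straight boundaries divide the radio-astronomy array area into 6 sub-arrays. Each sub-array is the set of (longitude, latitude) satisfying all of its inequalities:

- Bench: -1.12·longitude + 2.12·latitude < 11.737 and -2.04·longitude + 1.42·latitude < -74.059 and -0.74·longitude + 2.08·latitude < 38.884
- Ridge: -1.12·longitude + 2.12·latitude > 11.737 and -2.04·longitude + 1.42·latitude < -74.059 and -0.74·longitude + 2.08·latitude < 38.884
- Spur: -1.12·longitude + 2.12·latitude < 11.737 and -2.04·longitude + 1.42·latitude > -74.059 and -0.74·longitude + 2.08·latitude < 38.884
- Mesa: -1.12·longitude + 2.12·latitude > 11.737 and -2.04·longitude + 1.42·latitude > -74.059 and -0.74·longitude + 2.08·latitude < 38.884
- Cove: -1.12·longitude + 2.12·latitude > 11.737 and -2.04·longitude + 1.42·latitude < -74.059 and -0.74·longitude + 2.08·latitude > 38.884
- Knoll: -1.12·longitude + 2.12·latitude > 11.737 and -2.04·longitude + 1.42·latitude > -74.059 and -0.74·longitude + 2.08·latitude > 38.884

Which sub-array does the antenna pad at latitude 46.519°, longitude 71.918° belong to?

-1.12·71.918 + 2.12·46.519 = 18.072, which is > 11.737
-2.04·71.918 + 1.42·46.519 = -80.656, which is < -74.059
-0.74·71.918 + 2.08·46.519 = 43.540, which is > 38.884
This sign pattern matches Cove.

Cove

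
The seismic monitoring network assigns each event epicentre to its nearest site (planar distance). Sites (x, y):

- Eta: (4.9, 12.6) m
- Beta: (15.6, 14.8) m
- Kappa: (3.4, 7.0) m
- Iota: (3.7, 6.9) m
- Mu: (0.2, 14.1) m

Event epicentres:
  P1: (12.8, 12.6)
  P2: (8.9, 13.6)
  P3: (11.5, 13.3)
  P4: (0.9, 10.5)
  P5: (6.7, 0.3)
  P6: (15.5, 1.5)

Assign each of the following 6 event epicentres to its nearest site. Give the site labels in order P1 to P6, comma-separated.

Beta, Eta, Beta, Mu, Iota, Iota

P1 → Beta (d²=12.68)
P2 → Eta (d²=17.00)
P3 → Beta (d²=19.06)
P4 → Mu (d²=13.45)
P5 → Iota (d²=52.56)
P6 → Iota (d²=168.40)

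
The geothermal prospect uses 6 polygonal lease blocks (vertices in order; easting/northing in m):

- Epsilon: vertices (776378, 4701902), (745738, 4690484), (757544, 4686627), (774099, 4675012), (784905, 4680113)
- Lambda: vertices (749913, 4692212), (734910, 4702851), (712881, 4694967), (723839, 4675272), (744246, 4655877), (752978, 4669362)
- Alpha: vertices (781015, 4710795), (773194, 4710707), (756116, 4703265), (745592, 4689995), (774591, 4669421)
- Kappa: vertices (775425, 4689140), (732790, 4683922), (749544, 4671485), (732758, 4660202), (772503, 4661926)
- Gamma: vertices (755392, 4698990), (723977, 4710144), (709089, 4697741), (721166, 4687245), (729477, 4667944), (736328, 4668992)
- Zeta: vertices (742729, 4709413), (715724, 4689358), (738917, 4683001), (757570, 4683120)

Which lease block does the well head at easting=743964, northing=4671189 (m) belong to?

Cast a ray rightward from (743964, 4671189). For each polygon, the edges (by vertex number in listed order) whose endpoints lie on opposite sides of northing = 4671189, where each meets that height, and whether that is right or left of the point:
Epsilon: no edge straddles that height → 0 crossings.
Lambda: 4–5 at easting≈728135.0 (left), 6–1 at easting≈752732.9 (right) → 1 crossing.
Alpha: 4–5 at easting≈772099.0 (right), 5–1 at easting≈774865.5 (right) → 2 crossings.
Kappa: 3–4 at easting≈749103.6 (right), 5–1 at easting≈773497.6 (right) → 2 crossings.
Gamma: 4–5 at easting≈728079.7 (left), 6–1 at easting≈737724.2 (left) → 0 crossings.
Zeta: no edge straddles that height → 0 crossings.
Only Lambda has an odd count, so the point is inside Lambda.

Lambda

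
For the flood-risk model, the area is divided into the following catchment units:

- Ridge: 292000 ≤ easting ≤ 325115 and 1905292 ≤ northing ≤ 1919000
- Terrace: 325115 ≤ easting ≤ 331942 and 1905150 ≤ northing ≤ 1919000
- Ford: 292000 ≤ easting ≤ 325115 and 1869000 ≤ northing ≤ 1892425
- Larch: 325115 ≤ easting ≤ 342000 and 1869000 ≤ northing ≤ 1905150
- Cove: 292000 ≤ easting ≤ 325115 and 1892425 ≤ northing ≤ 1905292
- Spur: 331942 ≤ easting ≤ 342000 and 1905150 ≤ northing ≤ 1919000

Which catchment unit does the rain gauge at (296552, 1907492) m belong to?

The point has easting = 296552 and northing = 1907492.
Only Ridge satisfies 292000 ≤ easting ≤ 325115 and 1905292 ≤ northing ≤ 1919000.

Ridge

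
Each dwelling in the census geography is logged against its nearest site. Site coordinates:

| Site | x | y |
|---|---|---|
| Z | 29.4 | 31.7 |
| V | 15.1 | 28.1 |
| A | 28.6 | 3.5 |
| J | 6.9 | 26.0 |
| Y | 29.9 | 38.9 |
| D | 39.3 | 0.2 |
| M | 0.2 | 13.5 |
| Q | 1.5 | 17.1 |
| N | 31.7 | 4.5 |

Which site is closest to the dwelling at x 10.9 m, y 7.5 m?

M

Squared distances to each site:
Z: 927.890; V: 442.000; A: 329.290; J: 358.250; Y: 1346.960; D: 859.850; M: 150.490; Q: 180.520; N: 441.640.
Minimum at M.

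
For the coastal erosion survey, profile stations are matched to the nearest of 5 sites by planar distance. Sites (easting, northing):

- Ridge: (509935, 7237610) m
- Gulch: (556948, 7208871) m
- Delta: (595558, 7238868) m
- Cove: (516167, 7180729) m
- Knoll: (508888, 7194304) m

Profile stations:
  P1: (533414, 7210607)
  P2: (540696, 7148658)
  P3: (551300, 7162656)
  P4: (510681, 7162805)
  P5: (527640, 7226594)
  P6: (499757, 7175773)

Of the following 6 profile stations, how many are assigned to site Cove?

4

P1 → Gulch
P2 → Cove
P3 → Cove
P4 → Cove
P5 → Ridge
P6 → Cove
4 of the 6 go to Cove.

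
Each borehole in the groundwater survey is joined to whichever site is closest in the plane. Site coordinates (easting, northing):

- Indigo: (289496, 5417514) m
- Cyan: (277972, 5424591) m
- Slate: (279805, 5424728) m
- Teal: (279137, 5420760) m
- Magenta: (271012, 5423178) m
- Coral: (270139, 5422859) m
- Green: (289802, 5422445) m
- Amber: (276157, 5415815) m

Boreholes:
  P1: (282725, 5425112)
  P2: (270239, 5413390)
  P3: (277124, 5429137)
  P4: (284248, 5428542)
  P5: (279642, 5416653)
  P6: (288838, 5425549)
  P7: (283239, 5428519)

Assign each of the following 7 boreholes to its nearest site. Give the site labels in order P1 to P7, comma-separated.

Slate, Amber, Cyan, Slate, Amber, Green, Slate

P1 → Slate (d²=8673856.00)
P2 → Amber (d²=40903349.00)
P3 → Cyan (d²=21385220.00)
P4 → Slate (d²=34286845.00)
P5 → Amber (d²=12847469.00)
P6 → Green (d²=10564112.00)
P7 → Slate (d²=26164037.00)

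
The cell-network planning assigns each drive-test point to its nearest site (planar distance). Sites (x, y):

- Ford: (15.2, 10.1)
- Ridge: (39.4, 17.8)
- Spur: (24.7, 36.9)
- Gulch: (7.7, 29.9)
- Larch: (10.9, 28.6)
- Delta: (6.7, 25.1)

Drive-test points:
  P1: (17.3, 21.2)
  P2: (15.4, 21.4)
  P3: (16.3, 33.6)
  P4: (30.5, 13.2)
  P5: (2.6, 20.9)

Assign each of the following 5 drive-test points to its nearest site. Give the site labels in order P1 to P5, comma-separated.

Larch, Larch, Larch, Ridge, Delta

P1 → Larch (d²=95.72)
P2 → Larch (d²=72.09)
P3 → Larch (d²=54.16)
P4 → Ridge (d²=100.37)
P5 → Delta (d²=34.45)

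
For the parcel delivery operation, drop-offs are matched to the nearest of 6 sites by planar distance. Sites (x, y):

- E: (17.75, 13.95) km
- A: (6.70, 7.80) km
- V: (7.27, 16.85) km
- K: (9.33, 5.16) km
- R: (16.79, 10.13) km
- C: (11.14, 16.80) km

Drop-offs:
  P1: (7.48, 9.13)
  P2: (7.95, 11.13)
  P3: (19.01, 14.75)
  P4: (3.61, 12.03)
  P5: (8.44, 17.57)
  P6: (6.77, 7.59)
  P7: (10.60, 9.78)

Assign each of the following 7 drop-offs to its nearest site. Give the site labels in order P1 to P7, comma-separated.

P1 → A (d²=2.38)
P2 → A (d²=12.65)
P3 → E (d²=2.23)
P4 → A (d²=27.44)
P5 → V (d²=1.89)
P6 → A (d²=0.05)
P7 → A (d²=19.13)

A, A, E, A, V, A, A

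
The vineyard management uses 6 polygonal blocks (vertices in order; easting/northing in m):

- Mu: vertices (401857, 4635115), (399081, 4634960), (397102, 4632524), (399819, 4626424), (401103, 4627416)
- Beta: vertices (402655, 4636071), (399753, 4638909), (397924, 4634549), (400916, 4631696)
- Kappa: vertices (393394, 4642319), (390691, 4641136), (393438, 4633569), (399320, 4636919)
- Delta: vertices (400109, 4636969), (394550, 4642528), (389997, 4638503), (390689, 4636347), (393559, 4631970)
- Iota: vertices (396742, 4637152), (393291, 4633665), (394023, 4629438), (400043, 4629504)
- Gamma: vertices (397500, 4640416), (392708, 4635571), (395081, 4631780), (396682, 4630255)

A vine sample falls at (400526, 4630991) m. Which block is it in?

Mu

Cast a ray rightward from (400526, 4630991). For each polygon, the edges (by vertex number in listed order) whose endpoints lie on opposite sides of northing = 4630991, where each meets that height, and whether that is right or left of the point:
Mu: 3–4 at easting≈397784.8 (left), 5–1 at easting≈401453.1 (right) → 1 crossing.
Beta: no edge straddles that height → 0 crossings.
Kappa: no edge straddles that height → 0 crossings.
Delta: no edge straddles that height → 0 crossings.
Iota: 2–3 at easting≈393754.1 (left), 4–1 at easting≈399401.2 (left) → 0 crossings.
Gamma: 3–4 at easting≈395909.3 (left), 4–1 at easting≈396741.3 (left) → 0 crossings.
Only Mu has an odd count, so the point is inside Mu.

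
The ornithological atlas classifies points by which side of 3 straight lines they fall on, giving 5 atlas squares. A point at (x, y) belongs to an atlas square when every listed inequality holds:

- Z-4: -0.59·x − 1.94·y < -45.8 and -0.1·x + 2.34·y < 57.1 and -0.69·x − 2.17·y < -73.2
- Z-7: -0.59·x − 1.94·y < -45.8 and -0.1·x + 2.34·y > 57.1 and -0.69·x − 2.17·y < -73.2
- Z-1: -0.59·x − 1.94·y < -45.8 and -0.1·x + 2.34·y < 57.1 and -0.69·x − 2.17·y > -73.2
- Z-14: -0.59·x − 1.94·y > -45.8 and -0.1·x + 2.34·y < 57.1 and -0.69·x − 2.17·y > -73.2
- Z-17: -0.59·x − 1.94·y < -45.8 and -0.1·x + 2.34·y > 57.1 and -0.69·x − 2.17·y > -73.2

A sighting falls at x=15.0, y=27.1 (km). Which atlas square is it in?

-0.59·15.0 − 1.94·27.1 = -61.424, which is < -45.8
-0.1·15.0 + 2.34·27.1 = 61.914, which is > 57.1
-0.69·15.0 − 2.17·27.1 = -69.157, which is > -73.2
This sign pattern matches Z-17.

Z-17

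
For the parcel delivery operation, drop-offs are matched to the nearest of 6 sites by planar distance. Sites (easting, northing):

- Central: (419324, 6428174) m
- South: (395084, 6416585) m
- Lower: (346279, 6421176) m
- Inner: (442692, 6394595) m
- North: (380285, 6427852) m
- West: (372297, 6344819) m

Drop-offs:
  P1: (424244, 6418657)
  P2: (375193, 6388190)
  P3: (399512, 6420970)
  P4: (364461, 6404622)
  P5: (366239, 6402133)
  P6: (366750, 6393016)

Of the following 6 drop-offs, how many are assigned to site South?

P1 → Central
P2 → South
P3 → South
P4 → Lower
P5 → Lower
P6 → Lower
2 of the 6 go to South.

2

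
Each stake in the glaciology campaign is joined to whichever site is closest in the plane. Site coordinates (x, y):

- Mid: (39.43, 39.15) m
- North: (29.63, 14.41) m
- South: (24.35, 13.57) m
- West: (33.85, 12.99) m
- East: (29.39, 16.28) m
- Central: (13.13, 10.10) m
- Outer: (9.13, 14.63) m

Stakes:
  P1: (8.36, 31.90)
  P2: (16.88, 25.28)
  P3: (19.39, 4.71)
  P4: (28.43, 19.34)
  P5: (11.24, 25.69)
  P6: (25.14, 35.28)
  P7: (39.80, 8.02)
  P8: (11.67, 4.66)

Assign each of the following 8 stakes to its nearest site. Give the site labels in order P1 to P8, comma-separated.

P1 → Outer (d²=298.85)
P2 → Outer (d²=173.48)
P3 → Central (d²=68.24)
P4 → East (d²=10.29)
P5 → Outer (d²=126.78)
P6 → Mid (d²=219.18)
P7 → West (d²=60.10)
P8 → Central (d²=31.73)

Outer, Outer, Central, East, Outer, Mid, West, Central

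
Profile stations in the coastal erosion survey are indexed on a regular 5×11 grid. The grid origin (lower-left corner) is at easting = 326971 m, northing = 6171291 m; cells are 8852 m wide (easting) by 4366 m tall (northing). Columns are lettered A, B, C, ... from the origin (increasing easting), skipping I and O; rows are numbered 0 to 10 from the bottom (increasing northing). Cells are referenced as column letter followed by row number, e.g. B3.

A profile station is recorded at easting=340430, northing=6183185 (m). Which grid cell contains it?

Column index: ⌊(340430 − 326971) / 8852⌋ = ⌊1.520⌋ = 1 → column B
Row offset from origin: ⌊(6183185 − 6171291) / 4366⌋ = ⌊2.724⌋ = 2 → row 2

B2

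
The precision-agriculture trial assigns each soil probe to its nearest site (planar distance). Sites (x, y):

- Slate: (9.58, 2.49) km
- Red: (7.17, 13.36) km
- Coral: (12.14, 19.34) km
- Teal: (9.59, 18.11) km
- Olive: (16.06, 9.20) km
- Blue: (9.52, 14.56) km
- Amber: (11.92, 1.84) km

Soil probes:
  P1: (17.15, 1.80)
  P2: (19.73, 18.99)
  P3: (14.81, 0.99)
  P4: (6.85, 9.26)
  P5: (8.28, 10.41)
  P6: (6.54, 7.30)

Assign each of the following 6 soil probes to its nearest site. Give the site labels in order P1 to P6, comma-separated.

Amber, Coral, Amber, Red, Red, Slate

P1 → Amber (d²=27.35)
P2 → Coral (d²=57.73)
P3 → Amber (d²=9.07)
P4 → Red (d²=16.91)
P5 → Red (d²=9.93)
P6 → Slate (d²=32.38)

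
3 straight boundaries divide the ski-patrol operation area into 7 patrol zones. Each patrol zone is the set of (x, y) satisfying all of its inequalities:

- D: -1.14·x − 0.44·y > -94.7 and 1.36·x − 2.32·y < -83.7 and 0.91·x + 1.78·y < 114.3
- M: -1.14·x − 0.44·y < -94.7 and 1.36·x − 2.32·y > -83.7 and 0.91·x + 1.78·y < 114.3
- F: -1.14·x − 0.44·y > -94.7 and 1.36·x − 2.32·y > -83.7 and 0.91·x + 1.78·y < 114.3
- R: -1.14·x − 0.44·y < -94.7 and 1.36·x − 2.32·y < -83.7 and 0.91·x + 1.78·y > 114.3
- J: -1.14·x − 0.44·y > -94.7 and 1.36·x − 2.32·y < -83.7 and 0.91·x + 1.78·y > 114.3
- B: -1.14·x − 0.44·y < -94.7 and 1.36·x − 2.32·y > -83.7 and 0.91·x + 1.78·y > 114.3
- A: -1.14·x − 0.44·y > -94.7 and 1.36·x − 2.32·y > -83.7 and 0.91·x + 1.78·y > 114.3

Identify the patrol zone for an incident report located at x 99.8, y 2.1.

M

-1.14·99.8 − 0.44·2.1 = -114.696, which is < -94.7
1.36·99.8 − 2.32·2.1 = 130.856, which is > -83.7
0.91·99.8 + 1.78·2.1 = 94.556, which is < 114.3
This sign pattern matches M.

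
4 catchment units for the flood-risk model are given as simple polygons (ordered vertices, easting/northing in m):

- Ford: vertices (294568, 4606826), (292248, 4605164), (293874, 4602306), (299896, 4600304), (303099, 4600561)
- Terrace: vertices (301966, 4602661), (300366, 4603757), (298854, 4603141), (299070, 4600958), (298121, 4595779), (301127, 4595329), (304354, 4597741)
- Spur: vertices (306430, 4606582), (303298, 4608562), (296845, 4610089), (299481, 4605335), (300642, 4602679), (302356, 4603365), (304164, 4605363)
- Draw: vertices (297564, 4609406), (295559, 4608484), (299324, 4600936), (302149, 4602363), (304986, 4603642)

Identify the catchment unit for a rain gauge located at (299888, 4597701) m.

Terrace

Cast a ray rightward from (299888, 4597701). For each polygon, the edges (by vertex number in listed order) whose endpoints lie on opposite sides of northing = 4597701, where each meets that height, and whether that is right or left of the point:
Ford: no edge straddles that height → 0 crossings.
Terrace: 4–5 at easting≈298473.2 (left), 6–7 at easting≈304300.5 (right) → 1 crossing.
Spur: no edge straddles that height → 0 crossings.
Draw: no edge straddles that height → 0 crossings.
Only Terrace has an odd count, so the point is inside Terrace.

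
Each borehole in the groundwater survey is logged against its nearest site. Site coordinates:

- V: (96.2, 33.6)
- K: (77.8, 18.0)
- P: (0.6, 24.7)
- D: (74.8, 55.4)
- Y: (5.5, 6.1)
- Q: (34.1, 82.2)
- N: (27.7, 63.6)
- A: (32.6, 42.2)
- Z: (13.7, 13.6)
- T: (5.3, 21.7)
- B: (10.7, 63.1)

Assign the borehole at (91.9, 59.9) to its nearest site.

D

Squared distances to each site:
V: 710.180; K: 1954.420; P: 9574.730; D: 312.660; Y: 10359.400; Q: 3838.130; N: 4135.330; A: 3829.780; Z: 8258.930; T: 8958.800; B: 6603.680.
Minimum at D.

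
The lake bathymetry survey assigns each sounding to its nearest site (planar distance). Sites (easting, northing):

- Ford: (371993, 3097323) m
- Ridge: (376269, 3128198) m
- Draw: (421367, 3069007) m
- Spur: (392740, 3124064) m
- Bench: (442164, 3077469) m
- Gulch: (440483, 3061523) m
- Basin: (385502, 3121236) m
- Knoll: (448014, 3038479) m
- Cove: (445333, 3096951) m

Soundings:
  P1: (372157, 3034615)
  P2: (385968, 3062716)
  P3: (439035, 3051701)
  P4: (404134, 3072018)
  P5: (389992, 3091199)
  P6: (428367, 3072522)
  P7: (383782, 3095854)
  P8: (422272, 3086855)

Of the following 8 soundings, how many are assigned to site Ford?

2

P1 → Draw
P2 → Draw
P3 → Gulch
P4 → Draw
P5 → Ford
P6 → Draw
P7 → Ford
P8 → Draw
2 of the 8 go to Ford.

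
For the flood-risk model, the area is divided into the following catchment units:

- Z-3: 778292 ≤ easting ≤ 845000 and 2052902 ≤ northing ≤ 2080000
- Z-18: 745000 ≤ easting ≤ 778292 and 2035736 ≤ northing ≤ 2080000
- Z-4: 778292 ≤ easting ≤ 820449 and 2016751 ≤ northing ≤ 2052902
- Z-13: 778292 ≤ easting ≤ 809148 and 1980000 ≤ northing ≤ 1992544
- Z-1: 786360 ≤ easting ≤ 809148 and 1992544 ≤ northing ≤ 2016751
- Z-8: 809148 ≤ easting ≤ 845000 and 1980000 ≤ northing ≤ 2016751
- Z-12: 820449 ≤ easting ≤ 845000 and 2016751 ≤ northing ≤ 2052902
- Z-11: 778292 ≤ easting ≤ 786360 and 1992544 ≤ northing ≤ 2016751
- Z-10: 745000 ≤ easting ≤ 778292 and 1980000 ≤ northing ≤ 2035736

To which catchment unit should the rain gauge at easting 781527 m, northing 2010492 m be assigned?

The point has easting = 781527 and northing = 2010492.
Only Z-11 satisfies 778292 ≤ easting ≤ 786360 and 1992544 ≤ northing ≤ 2016751.

Z-11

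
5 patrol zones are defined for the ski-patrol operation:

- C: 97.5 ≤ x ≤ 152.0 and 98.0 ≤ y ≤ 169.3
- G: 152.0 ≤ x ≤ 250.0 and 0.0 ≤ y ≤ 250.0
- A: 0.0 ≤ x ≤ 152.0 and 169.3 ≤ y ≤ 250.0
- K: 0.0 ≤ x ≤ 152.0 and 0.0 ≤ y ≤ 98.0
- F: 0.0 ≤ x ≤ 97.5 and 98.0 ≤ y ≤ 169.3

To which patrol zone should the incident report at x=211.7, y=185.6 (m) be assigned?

G

The point has x = 211.7 and y = 185.6.
Only G satisfies 152.0 ≤ x ≤ 250.0 and 0.0 ≤ y ≤ 250.0.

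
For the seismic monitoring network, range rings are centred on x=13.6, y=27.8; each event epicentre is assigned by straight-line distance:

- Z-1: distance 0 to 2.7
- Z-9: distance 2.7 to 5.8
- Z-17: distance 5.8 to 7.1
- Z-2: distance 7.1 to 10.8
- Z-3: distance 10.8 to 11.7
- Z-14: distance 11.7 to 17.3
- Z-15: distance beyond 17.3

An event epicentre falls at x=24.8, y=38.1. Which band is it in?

Distance = √((24.8−13.6)² + (38.1−27.8)²) = √(125.440 + 106.090) = 15.216.
11.7 ≤ 15.216 < 17.3 → Z-14.

Z-14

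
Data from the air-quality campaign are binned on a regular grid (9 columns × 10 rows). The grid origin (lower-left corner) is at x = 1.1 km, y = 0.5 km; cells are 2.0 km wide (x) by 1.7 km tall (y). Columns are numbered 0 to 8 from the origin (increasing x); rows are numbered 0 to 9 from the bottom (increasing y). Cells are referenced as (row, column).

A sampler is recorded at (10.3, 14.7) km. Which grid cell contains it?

(8, 4)

Column index: ⌊(10.3 − 1.1) / 2.0⌋ = ⌊4.600⌋ = 4
Row offset from origin: ⌊(14.7 − 0.5) / 1.7⌋ = ⌊8.353⌋ = 8 → row 8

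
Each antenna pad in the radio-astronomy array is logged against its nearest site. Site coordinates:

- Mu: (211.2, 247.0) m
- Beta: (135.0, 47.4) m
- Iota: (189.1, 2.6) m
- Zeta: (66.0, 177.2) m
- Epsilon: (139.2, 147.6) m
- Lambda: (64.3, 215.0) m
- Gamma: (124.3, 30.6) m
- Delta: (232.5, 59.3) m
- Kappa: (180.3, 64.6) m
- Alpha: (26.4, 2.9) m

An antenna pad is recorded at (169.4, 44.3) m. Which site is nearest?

Kappa

Squared distances to each site:
Mu: 42834.530; Beta: 1192.970; Iota: 2126.980; Zeta: 28353.970; Epsilon: 11582.930; Lambda: 40184.500; Gamma: 2221.700; Delta: 4206.610; Kappa: 530.900; Alpha: 22162.960.
Minimum at Kappa.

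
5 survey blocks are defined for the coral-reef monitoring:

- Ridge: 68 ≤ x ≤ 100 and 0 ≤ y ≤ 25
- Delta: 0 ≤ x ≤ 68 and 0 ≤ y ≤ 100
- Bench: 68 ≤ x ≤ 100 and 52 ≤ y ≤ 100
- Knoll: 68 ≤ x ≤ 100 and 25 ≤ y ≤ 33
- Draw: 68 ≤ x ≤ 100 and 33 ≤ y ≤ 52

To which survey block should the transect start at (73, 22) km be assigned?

The point has x = 73 and y = 22.
Only Ridge satisfies 68 ≤ x ≤ 100 and 0 ≤ y ≤ 25.

Ridge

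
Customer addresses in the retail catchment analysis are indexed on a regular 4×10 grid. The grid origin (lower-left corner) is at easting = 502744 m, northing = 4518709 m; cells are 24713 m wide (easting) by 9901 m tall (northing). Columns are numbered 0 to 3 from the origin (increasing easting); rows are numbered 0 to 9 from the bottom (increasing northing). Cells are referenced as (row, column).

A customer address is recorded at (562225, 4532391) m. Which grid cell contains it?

(1, 2)

Column index: ⌊(562225 − 502744) / 24713⌋ = ⌊2.407⌋ = 2
Row offset from origin: ⌊(4532391 − 4518709) / 9901⌋ = ⌊1.382⌋ = 1 → row 1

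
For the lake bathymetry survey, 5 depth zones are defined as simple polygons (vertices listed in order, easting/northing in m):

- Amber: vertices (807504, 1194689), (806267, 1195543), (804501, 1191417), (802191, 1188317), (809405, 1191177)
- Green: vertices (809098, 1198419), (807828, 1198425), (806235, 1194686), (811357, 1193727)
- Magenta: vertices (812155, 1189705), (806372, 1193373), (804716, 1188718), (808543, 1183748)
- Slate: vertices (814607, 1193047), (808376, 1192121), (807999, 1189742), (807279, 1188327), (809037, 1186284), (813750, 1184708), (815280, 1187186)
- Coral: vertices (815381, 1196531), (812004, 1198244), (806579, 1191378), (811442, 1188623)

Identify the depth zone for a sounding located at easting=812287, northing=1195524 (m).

Cast a ray rightward from (812287, 1195524). For each polygon, the edges (by vertex number in listed order) whose endpoints lie on opposite sides of northing = 1195524, where each meets that height, and whether that is right or left of the point:
Amber: 1–2 at easting≈806294.5 (left), 2–3 at easting≈806258.9 (left) → 0 crossings.
Green: 2–3 at easting≈806592.0 (left), 4–1 at easting≈810491.8 (left) → 0 crossings.
Magenta: no edge straddles that height → 0 crossings.
Slate: no edge straddles that height → 0 crossings.
Coral: 2–3 at easting≈809854.9 (left), 4–1 at easting≈814879.4 (right) → 1 crossing.
Only Coral has an odd count, so the point is inside Coral.

Coral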